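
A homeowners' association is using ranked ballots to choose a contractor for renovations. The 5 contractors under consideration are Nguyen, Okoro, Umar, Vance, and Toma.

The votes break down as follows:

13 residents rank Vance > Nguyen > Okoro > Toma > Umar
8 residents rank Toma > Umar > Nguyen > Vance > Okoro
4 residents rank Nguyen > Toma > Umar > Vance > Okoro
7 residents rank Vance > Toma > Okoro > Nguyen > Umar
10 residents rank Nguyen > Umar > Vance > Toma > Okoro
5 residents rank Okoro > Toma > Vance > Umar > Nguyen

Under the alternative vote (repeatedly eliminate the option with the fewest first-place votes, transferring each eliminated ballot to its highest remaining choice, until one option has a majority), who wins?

Vance

Round 1: Vance 20, Nguyen 14, Toma 8, Okoro 5, Umar 0. Umar has the fewest and is eliminated.
Round 2: Vance 20, Nguyen 14, Toma 8, Okoro 5. Okoro has the fewest and is eliminated.
Round 3: Vance 20, Nguyen 14, Toma 13. Toma has the fewest and is eliminated.
Round 4: Vance 25, Nguyen 22. Vance has a majority.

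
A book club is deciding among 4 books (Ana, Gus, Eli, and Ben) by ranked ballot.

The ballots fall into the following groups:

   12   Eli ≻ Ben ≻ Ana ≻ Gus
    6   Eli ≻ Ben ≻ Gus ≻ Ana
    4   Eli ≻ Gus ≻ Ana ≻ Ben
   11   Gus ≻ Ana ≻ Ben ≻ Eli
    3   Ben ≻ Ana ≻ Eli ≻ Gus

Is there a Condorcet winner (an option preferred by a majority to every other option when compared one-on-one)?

Head-to-head results (36 voters total):
Ana vs Gus: Gus wins 21–15.
Ana vs Eli: Eli wins 22–14.
Ana vs Ben: Ben wins 21–15.
Gus vs Eli: Eli wins 25–11.
Gus vs Ben: Ben wins 21–15.
Eli vs Ben: Eli wins 22–14.
Eli beats each rival — Ana (22–14), Gus (25–11), Ben (22–14) — so Eli is the Condorcet winner.

Yes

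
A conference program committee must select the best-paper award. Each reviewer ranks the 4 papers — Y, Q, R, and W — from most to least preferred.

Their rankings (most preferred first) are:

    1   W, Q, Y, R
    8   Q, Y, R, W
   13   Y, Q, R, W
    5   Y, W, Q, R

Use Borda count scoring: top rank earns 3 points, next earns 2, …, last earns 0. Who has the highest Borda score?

Y

Borda scores:
  Y: 1 + 8·2 + 13·3 + 5·3 = 71
  Q: 2 + 8·3 + 13·2 + 5·1 = 57
  R: 0 + 8·1 + 13·1 + 5·0 = 21
  W: 3 + 8·0 + 13·0 + 5·2 = 13
Y has the highest total.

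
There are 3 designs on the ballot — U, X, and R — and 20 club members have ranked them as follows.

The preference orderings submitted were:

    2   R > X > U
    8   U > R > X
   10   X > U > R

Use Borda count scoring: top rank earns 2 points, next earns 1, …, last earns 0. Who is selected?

U

Borda scores:
  U: 2·0 + 8·2 + 10·1 = 26
  X: 2·1 + 8·0 + 10·2 = 22
  R: 2·2 + 8·1 + 10·0 = 12
U has the highest total.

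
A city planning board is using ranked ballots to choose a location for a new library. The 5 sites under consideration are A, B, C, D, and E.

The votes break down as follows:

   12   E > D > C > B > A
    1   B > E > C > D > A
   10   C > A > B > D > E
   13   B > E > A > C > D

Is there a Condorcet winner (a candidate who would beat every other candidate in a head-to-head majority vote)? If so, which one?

There is no Condorcet winner

Head-to-head results (36 voters total):
A vs B: B wins 26–10.
A vs C: C wins 23–13.
A vs D: A wins 23–13.
A vs E: E wins 26–10.
B vs C: C wins 22–14.
B vs D: B wins 24–12.
B vs E: B wins 24–12.
C vs D: C wins 24–12.
C vs E: E wins 26–10.
D vs E: E wins 26–10.
No candidate beats all others: B beats E beats C beats B, a majority cycle.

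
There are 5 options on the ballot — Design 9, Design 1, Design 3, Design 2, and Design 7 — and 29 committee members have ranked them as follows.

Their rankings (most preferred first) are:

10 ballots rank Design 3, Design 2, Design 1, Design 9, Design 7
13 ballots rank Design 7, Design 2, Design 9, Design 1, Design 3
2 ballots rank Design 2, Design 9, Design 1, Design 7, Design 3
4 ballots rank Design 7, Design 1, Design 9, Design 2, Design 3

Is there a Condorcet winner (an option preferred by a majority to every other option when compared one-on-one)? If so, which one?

Design 7

Head-to-head results (29 voters total):
Design 9 vs Design 1: Design 9 wins 15–14.
Design 9 vs Design 3: Design 9 wins 19–10.
Design 9 vs Design 2: Design 2 wins 25–4.
Design 9 vs Design 7: Design 7 wins 17–12.
Design 1 vs Design 3: Design 1 wins 19–10.
Design 1 vs Design 2: Design 2 wins 25–4.
Design 1 vs Design 7: Design 7 wins 17–12.
Design 3 vs Design 2: Design 2 wins 19–10.
Design 3 vs Design 7: Design 7 wins 19–10.
Design 2 vs Design 7: Design 7 wins 17–12.
Design 7 beats each rival — Design 9 (17–12), Design 1 (17–12), Design 3 (19–10), Design 2 (17–12) — so Design 7 is the Condorcet winner.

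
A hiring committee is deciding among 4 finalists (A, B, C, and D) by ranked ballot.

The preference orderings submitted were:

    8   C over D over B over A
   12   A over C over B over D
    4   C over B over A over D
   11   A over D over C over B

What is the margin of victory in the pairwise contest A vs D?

19

Ballots ranking A above D: 12+4+11 = 27.
Ballots ranking D above A: 8.
A wins 27–8, a margin of 19.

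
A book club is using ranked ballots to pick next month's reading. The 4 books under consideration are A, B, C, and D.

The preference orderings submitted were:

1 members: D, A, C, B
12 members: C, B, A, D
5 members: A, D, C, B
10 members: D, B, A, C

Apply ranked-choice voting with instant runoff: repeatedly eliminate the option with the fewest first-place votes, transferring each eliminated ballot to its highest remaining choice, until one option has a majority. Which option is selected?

D

Round 1: C 12, D 11, A 5, B 0. B has the fewest and is eliminated.
Round 2: C 12, D 11, A 5. A has the fewest and is eliminated.
Round 3: D 16, C 12. D has a majority.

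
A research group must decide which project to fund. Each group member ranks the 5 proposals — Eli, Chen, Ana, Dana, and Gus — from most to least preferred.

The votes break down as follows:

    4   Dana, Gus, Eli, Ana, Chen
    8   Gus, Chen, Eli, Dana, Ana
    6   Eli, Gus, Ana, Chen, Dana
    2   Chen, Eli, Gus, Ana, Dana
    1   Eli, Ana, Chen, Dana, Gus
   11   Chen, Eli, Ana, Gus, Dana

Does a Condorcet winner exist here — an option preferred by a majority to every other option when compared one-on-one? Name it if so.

No Condorcet winner

Head-to-head results (32 voters total):
Eli vs Chen: Chen wins 21–11.
Eli vs Ana: Eli wins 32–0.
Eli vs Dana: Eli wins 28–4.
Eli vs Gus: Eli wins 20–12.
Chen vs Ana: Chen wins 21–11.
Chen vs Dana: Chen wins 28–4.
Chen vs Gus: Gus wins 18–14.
Ana vs Dana: Ana wins 20–12.
Ana vs Gus: Gus wins 20–12.
Dana vs Gus: Gus wins 27–5.
No candidate beats all others: Eli beats Gus beats Chen beats Eli, a majority cycle.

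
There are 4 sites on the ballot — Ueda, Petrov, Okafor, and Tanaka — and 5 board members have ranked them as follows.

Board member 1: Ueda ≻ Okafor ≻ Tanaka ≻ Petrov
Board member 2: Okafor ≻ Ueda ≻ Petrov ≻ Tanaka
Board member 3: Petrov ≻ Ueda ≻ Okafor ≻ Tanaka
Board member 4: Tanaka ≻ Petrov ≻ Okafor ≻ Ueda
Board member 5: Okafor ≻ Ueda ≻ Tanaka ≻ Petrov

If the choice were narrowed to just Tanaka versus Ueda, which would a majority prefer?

Ueda

Ballots ranking Tanaka above Ueda: 1.
Ballots ranking Ueda above Tanaka: 4.
Ueda wins the head-to-head, 4–1.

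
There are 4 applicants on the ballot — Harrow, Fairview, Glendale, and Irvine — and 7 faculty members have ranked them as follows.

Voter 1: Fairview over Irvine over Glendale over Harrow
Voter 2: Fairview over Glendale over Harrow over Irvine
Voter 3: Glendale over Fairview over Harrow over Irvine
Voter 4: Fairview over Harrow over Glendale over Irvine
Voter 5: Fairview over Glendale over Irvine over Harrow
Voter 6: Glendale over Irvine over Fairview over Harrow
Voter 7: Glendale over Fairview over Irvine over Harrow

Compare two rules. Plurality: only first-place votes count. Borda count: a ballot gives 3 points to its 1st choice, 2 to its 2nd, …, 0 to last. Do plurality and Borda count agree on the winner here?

Plurality first-place counts: Harrow 0, Fairview 4, Glendale 3, Irvine 0 → Fairview.
Borda totals: Harrow 4, Fairview 17, Glendale 15, Irvine 6 → Fairview.
The two rules agree on Fairview.

Yes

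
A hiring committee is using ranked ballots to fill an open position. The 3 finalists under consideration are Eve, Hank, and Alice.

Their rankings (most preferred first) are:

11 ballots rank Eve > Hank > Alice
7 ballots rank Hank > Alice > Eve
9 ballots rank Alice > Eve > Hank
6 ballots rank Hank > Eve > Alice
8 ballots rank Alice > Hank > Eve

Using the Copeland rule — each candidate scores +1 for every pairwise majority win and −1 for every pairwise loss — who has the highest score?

Hank

Pairwise results:
  Eve vs Hank: Hank wins 21–20.
  Eve vs Alice: Alice wins 24–17.
  Hank vs Alice: Hank wins 24–17.
Copeland scores (wins − losses):
  Eve: 0 − 2 = -2
  Hank: 2 − 0 = 2
  Alice: 1 − 1 = 0
Hank has the best Copeland score.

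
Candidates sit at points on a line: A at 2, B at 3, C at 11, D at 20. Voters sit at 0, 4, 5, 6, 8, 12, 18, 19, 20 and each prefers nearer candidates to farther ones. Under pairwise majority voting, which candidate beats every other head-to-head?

C

With single-peaked preferences on a line, the Condorcet winner is the candidate closest to the median voter.
The median voter (position 8) is closest to C at 11.
Check: C vs D — voters closer to C: 6 of 9.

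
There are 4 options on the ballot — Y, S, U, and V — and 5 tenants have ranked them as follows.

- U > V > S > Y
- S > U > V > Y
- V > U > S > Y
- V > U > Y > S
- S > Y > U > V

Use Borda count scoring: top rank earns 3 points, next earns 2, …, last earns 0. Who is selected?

Borda scores:
  Y: 0 + 0 + 0 + 1 + 2 = 3
  S: 1 + 3 + 1 + 0 + 3 = 8
  U: 3 + 2 + 2 + 2 + 1 = 10
  V: 2 + 1 + 3 + 3 + 0 = 9
U has the highest total.

U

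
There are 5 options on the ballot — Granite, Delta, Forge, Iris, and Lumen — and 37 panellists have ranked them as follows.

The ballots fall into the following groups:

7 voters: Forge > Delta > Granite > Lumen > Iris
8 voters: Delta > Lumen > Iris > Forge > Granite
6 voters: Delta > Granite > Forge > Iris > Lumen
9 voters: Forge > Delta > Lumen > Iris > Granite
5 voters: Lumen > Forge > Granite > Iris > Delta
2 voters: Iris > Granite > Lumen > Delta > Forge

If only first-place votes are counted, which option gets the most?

First-place vote totals:
  Granite: 0
  Delta: 14
  Forge: 16
  Iris: 2
  Lumen: 5
Forge has the most first-place votes.

Forge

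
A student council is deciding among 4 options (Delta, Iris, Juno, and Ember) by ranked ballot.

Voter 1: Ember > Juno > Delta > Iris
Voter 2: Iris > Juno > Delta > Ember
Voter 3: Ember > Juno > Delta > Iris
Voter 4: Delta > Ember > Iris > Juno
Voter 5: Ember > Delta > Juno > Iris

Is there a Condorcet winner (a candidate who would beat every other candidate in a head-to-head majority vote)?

Head-to-head results (5 voters total):
Delta vs Iris: Delta wins 4–1.
Delta vs Juno: Juno wins 3–2.
Delta vs Ember: Ember wins 3–2.
Iris vs Juno: Juno wins 3–2.
Iris vs Ember: Ember wins 4–1.
Juno vs Ember: Ember wins 4–1.
Ember beats each rival — Delta (3–2), Iris (4–1), Juno (4–1) — so Ember is the Condorcet winner.

Yes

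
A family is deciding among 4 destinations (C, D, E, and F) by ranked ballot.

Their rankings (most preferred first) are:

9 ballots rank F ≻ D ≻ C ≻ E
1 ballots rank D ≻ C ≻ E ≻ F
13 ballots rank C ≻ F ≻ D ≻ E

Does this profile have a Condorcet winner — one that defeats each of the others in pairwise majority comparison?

Head-to-head results (23 voters total):
C vs D: C wins 13–10.
C vs E: C wins 23–0.
C vs F: C wins 14–9.
D vs E: D wins 23–0.
D vs F: F wins 22–1.
E vs F: F wins 22–1.
C beats each rival — D (13–10), E (23–0), F (14–9) — so C is the Condorcet winner.

Yes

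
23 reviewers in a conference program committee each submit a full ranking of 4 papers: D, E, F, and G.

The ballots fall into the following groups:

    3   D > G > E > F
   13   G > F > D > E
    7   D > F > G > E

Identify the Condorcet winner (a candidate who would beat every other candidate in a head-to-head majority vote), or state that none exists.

G

Head-to-head results (23 voters total):
D vs E: D wins 23–0.
D vs F: F wins 13–10.
D vs G: G wins 13–10.
E vs F: F wins 20–3.
E vs G: G wins 23–0.
F vs G: G wins 16–7.
G beats each rival — D (13–10), E (23–0), F (16–7) — so G is the Condorcet winner.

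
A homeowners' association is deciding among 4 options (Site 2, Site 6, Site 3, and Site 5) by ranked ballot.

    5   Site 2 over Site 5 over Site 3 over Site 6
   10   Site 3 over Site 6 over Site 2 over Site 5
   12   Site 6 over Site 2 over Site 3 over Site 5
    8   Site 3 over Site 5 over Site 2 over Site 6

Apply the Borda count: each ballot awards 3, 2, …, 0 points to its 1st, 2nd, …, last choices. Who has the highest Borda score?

Site 3

Borda scores:
  Site 2: 5·3 + 10·1 + 12·2 + 8·1 = 57
  Site 6: 5·0 + 10·2 + 12·3 + 8·0 = 56
  Site 3: 5·1 + 10·3 + 12·1 + 8·3 = 71
  Site 5: 5·2 + 10·0 + 12·0 + 8·2 = 26
Site 3 has the highest total.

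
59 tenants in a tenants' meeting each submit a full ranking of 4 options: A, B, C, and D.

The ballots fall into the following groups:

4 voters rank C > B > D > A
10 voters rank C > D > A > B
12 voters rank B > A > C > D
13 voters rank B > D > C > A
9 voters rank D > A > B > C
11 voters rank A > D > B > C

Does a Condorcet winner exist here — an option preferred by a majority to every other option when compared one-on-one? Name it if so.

Head-to-head results (59 voters total):
A vs B: A wins 30–29.
A vs C: A wins 32–27.
A vs D: D wins 36–23.
B vs C: B wins 45–14.
B vs D: D wins 30–29.
C vs D: D wins 33–26.
D beats each rival — A (36–23), B (30–29), C (33–26) — so D is the Condorcet winner.

D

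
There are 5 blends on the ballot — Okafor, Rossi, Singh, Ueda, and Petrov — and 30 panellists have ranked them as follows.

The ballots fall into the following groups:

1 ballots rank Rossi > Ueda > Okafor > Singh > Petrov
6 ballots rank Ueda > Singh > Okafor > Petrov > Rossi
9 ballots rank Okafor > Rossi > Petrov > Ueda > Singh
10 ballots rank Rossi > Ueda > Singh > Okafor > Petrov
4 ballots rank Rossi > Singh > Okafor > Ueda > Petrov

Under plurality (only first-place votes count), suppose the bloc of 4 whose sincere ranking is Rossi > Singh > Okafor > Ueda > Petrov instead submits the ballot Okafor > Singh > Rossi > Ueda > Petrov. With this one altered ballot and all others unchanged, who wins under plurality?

First-place totals with the altered ballot: Okafor 13, Rossi 11, Singh 0, Ueda 6, Petrov 0.
The switch changes the winner from Rossi to Okafor.

Okafor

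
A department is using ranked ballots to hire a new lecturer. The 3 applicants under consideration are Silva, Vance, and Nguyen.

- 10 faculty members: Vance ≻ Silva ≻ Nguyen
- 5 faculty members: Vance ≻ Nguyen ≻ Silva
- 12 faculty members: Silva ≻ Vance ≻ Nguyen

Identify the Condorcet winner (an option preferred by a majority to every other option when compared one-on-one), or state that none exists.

Vance

Head-to-head results (27 voters total):
Silva vs Vance: Vance wins 15–12.
Silva vs Nguyen: Silva wins 22–5.
Vance vs Nguyen: Vance wins 27–0.
Vance beats each rival — Silva (15–12), Nguyen (27–0) — so Vance is the Condorcet winner.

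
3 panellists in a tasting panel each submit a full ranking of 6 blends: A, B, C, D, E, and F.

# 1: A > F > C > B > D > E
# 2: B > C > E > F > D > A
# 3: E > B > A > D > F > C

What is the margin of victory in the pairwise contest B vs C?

Ballots ranking B above C: 2.
Ballots ranking C above B: 1.
B wins 2–1, a margin of 1.

1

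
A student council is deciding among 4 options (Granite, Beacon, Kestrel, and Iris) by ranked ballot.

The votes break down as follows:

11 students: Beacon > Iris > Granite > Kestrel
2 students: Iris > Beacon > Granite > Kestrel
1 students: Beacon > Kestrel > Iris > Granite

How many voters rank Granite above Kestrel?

13

Ballots ranking Granite above Kestrel: 11+2 = 13.
Ballots ranking Kestrel above Granite: 1.
So 13 of 14 voters prefer Granite to Kestrel.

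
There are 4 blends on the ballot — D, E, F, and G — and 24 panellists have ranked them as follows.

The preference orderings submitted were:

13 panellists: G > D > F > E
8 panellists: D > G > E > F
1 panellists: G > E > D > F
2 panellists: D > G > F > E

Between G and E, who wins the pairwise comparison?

Ballots ranking G above E: 13+8+1+2 = 24.
Ballots ranking E above G: 0.
G wins the head-to-head, 24–0.

G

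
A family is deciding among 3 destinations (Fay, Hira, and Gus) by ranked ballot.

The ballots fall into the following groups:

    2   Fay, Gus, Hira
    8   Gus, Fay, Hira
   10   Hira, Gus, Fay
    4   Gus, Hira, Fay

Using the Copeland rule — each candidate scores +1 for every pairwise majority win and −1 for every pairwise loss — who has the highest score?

Pairwise results:
  Fay vs Hira: Hira wins 14–10.
  Fay vs Gus: Gus wins 22–2.
  Hira vs Gus: Gus wins 14–10.
Copeland scores (wins − losses):
  Fay: 0 − 2 = -2
  Hira: 1 − 1 = 0
  Gus: 2 − 0 = 2
Gus has the best Copeland score.

Gus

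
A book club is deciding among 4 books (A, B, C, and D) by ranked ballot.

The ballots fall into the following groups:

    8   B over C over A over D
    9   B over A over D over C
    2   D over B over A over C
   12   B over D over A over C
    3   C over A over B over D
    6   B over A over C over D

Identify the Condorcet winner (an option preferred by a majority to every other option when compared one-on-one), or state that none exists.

Head-to-head results (40 voters total):
A vs B: B wins 37–3.
A vs C: A wins 29–11.
A vs D: A wins 26–14.
B vs C: B wins 37–3.
B vs D: B wins 38–2.
C vs D: D wins 23–17.
B beats each rival — A (37–3), C (37–3), D (38–2) — so B is the Condorcet winner.

B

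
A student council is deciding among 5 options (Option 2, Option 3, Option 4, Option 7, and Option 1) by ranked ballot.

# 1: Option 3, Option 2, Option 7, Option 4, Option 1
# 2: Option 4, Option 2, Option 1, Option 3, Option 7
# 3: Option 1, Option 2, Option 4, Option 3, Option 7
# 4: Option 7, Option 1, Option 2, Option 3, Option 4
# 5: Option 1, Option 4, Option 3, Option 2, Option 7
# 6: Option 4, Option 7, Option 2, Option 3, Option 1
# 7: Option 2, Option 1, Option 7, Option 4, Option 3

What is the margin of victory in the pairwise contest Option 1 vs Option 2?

1

Ballots ranking Option 1 above Option 2: 3.
Ballots ranking Option 2 above Option 1: 4.
Option 2 wins 4–3, a margin of 1.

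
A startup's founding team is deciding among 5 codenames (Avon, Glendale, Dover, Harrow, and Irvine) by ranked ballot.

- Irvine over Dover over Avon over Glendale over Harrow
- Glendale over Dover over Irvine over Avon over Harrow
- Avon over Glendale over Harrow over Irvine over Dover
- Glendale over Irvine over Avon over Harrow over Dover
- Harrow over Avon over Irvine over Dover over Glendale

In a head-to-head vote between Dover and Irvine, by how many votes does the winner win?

3

Ballots ranking Dover above Irvine: 1.
Ballots ranking Irvine above Dover: 4.
Irvine wins 4–1, a margin of 3.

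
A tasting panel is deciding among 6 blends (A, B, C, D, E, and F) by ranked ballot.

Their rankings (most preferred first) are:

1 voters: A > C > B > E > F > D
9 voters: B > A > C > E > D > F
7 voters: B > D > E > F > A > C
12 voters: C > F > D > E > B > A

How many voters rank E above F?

17

Ballots ranking E above F: 1+9+7 = 17.
Ballots ranking F above E: 12.
So 17 of 29 voters prefer E to F.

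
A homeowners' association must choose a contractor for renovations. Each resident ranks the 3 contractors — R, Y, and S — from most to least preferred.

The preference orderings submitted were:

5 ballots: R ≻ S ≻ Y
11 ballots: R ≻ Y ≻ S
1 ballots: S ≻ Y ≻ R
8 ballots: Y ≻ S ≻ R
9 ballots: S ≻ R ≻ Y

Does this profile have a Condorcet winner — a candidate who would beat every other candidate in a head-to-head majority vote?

No

Head-to-head results (34 voters total):
R vs Y: R wins 25–9.
R vs S: S wins 18–16.
Y vs S: Y wins 19–15.
No candidate beats all others: R beats Y beats S beats R, a majority cycle.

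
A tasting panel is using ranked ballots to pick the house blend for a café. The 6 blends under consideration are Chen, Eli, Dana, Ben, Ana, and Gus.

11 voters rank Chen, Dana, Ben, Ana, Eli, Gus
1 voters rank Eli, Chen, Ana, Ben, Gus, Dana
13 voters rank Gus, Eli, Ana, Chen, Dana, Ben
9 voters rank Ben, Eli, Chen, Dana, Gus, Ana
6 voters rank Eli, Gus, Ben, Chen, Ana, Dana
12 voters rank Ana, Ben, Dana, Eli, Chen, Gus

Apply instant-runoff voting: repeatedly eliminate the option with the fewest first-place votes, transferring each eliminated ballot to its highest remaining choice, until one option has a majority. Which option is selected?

Round 1: Gus 13, Ana 12, Chen 11, Ben 9, Eli 7, Dana 0. Dana has the fewest and is eliminated.
Round 2: Gus 13, Ana 12, Chen 11, Ben 9, Eli 7. Eli has the fewest and is eliminated.
Round 3: Gus 19, Chen 12, Ana 12, Ben 9. Ben has the fewest and is eliminated.
Round 4: Chen 21, Gus 19, Ana 12. Ana has the fewest and is eliminated.
Round 5: Chen 33, Gus 19. Chen has a majority.

Chen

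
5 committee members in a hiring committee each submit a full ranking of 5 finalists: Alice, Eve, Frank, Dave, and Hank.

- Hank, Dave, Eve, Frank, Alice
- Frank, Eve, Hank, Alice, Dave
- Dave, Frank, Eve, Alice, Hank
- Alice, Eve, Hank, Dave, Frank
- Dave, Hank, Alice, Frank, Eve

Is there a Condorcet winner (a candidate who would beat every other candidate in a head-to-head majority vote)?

No

Head-to-head results (5 voters total):
Alice vs Eve: Eve wins 3–2.
Alice vs Frank: Frank wins 3–2.
Alice vs Dave: Dave wins 3–2.
Alice vs Hank: Hank wins 3–2.
Eve vs Frank: Frank wins 3–2.
Eve vs Dave: Dave wins 3–2.
Eve vs Hank: Eve wins 3–2.
Frank vs Dave: Dave wins 4–1.
Frank vs Hank: Hank wins 3–2.
Dave vs Hank: Hank wins 3–2.
No candidate beats all others: Eve beats Hank beats Frank beats Eve, a majority cycle.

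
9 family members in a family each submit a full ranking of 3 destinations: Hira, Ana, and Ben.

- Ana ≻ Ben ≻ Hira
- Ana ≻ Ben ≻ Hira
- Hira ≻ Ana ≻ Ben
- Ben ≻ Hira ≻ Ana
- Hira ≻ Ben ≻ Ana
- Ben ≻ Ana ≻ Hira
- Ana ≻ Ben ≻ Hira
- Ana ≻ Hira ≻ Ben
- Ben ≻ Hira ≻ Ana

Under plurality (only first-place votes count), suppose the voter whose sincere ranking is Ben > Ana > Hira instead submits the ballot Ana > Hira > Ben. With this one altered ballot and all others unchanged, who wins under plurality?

First-place totals with the altered ballot: Hira 2, Ana 5, Ben 2.
The winner is unchanged: still Ana.

Ana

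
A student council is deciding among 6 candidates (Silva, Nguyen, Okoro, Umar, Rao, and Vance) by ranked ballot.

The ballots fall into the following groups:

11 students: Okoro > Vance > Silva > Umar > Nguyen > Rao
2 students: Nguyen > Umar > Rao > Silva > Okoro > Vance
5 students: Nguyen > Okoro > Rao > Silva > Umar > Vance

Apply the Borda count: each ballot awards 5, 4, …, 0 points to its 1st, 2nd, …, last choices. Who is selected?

Borda scores:
  Silva: 11·3 + 2·2 + 5·2 = 47
  Nguyen: 11·1 + 2·5 + 5·5 = 46
  Okoro: 11·5 + 2·1 + 5·4 = 77
  Umar: 11·2 + 2·4 + 5·1 = 35
  Rao: 11·0 + 2·3 + 5·3 = 21
  Vance: 11·4 + 2·0 + 5·0 = 44
Okoro has the highest total.

Okoro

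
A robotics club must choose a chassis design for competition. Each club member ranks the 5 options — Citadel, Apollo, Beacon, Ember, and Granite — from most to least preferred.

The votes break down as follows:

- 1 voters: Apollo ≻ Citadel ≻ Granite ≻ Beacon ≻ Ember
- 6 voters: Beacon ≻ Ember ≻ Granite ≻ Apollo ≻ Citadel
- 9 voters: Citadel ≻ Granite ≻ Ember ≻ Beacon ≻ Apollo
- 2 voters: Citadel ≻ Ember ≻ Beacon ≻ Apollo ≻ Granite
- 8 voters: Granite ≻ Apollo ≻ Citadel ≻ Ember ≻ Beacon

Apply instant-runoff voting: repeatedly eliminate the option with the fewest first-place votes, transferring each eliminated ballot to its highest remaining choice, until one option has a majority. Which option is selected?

Granite

Round 1: Citadel 11, Granite 8, Beacon 6, Apollo 1, Ember 0. Ember has the fewest and is eliminated.
Round 2: Citadel 11, Granite 8, Beacon 6, Apollo 1. Apollo has the fewest and is eliminated.
Round 3: Citadel 12, Granite 8, Beacon 6. Beacon has the fewest and is eliminated.
Round 4: Granite 14, Citadel 12. Granite has a majority.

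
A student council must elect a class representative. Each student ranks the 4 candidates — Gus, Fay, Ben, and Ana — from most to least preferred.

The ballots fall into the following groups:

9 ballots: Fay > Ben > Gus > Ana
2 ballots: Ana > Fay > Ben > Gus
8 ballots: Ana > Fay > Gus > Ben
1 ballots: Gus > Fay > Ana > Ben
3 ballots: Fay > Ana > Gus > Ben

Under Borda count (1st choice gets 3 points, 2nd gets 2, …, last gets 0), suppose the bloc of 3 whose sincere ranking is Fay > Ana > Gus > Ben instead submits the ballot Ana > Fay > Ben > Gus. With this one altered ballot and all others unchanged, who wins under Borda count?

Borda totals with the altered ballot: Gus 20, Fay 55, Ben 23, Ana 40.
The winner is unchanged: still Fay.

Fay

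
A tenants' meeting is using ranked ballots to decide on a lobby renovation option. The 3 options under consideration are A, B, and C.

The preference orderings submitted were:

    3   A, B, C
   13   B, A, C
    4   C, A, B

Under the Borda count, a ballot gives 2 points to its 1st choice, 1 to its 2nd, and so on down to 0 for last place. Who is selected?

B

Borda scores:
  A: 3·2 + 13·1 + 4·1 = 23
  B: 3·1 + 13·2 + 4·0 = 29
  C: 3·0 + 13·0 + 4·2 = 8
B has the highest total.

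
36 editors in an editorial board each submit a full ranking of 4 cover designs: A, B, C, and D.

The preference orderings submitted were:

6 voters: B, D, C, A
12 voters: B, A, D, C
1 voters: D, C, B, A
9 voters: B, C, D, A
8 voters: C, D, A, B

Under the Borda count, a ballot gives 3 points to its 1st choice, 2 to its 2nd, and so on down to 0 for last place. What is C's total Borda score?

50

Borda scores:
  A: 6·0 + 12·2 + 0 + 9·0 + 8·1 = 32
  B: 6·3 + 12·3 + 1 + 9·3 + 8·0 = 82
  C: 6·1 + 12·0 + 2 + 9·2 + 8·3 = 50
  D: 6·2 + 12·1 + 3 + 9·1 + 8·2 = 52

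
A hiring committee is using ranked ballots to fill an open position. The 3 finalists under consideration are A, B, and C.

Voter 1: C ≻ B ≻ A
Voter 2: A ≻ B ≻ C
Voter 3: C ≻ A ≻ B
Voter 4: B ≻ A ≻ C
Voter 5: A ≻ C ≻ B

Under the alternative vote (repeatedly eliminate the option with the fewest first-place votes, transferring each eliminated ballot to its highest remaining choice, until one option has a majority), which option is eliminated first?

B

Round 1: A 2, C 2, B 1. B has the fewest and is eliminated.
Round 2: A 3, C 2. A has a majority.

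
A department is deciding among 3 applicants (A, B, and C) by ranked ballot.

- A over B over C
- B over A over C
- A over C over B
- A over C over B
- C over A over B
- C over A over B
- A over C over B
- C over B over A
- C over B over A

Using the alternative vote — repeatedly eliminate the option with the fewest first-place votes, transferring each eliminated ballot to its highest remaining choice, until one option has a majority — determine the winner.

Round 1: A 4, C 4, B 1. B has the fewest and is eliminated.
Round 2: A 5, C 4. A has a majority.

A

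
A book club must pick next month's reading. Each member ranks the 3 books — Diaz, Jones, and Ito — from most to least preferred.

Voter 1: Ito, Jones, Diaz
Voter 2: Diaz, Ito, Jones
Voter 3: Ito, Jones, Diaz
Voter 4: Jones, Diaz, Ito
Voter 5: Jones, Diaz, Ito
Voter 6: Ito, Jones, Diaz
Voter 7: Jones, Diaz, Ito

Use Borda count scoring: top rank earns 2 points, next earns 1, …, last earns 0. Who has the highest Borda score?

Jones

Borda scores:
  Diaz: 0 + 2 + 0 + 1 + 1 + 0 + 1 = 5
  Jones: 1 + 0 + 1 + 2 + 2 + 1 + 2 = 9
  Ito: 2 + 1 + 2 + 0 + 0 + 2 + 0 = 7
Jones has the highest total.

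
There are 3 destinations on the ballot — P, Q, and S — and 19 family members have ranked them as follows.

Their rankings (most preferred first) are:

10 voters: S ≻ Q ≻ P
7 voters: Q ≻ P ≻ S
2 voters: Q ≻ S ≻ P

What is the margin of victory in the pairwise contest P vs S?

5

Ballots ranking P above S: 7.
Ballots ranking S above P: 10+2 = 12.
S wins 12–7, a margin of 5.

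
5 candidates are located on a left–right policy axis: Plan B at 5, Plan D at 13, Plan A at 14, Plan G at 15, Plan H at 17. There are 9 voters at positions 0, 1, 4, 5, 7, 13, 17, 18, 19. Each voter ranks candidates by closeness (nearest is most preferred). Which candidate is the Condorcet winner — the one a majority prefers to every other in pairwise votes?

Plan B

With single-peaked preferences on a line, the Condorcet winner is the candidate closest to the median voter.
The median voter (position 7) is closest to Plan B at 5.
Check: Plan B vs Plan H — voters closer to Plan B: 5 of 9.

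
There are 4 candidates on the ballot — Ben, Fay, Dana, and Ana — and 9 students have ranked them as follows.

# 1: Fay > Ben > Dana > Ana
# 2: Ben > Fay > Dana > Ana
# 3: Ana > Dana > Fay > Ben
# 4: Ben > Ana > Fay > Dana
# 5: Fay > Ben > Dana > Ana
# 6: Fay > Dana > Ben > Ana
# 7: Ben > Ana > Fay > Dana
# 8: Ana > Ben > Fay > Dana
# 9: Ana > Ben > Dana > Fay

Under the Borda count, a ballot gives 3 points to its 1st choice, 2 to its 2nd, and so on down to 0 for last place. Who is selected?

Ben

Borda scores:
  Ben: 2 + 3 + 0 + 3 + 2 + 1 + 3 + 2 + 2 = 18
  Fay: 3 + 2 + 1 + 1 + 3 + 3 + 1 + 1 + 0 = 15
  Dana: 1 + 1 + 2 + 0 + 1 + 2 + 0 + 0 + 1 = 8
  Ana: 0 + 0 + 3 + 2 + 0 + 0 + 2 + 3 + 3 = 13
Ben has the highest total.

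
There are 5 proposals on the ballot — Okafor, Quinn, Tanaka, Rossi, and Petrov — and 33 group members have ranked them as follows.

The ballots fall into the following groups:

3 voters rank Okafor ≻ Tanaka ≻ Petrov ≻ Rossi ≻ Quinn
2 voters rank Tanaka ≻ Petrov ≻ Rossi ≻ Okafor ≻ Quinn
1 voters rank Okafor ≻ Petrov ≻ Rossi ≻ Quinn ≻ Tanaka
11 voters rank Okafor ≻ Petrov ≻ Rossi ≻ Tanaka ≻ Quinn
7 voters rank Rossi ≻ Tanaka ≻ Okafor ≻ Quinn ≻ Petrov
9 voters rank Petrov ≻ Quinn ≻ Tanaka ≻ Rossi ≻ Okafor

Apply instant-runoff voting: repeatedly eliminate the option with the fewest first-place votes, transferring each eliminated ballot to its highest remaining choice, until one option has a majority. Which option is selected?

Okafor

Round 1: Okafor 15, Petrov 9, Rossi 7, Tanaka 2, Quinn 0. Quinn has the fewest and is eliminated.
Round 2: Okafor 15, Petrov 9, Rossi 7, Tanaka 2. Tanaka has the fewest and is eliminated.
Round 3: Okafor 15, Petrov 11, Rossi 7. Rossi has the fewest and is eliminated.
Round 4: Okafor 22, Petrov 11. Okafor has a majority.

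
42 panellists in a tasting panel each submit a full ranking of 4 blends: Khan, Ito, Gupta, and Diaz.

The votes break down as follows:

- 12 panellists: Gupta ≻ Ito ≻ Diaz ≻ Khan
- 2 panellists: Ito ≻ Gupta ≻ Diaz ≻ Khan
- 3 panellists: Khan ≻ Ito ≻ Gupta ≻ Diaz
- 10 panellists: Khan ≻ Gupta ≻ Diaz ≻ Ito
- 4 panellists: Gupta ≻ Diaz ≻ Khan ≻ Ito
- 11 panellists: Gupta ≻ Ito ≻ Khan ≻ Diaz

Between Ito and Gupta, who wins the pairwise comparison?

Gupta

Ballots ranking Ito above Gupta: 2+3 = 5.
Ballots ranking Gupta above Ito: 12+10+4+11 = 37.
Gupta wins the head-to-head, 37–5.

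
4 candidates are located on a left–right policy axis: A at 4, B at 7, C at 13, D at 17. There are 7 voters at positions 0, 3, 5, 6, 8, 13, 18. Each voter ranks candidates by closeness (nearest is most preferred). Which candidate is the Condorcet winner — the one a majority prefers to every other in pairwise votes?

With single-peaked preferences on a line, the Condorcet winner is the candidate closest to the median voter.
The median voter (position 6) is closest to B at 7.
Check: B vs C — voters closer to B: 5 of 7.

B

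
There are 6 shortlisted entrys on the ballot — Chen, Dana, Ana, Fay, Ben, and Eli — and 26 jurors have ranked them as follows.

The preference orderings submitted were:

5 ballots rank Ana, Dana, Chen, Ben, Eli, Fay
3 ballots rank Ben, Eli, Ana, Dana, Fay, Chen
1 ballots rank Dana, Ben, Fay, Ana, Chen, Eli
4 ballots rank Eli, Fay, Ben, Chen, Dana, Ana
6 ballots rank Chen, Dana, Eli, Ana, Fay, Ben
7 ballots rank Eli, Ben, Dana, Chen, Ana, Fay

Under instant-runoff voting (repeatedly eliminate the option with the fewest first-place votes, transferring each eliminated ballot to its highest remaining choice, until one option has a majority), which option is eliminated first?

Round 1: Eli 11, Chen 6, Ana 5, Ben 3, Dana 1, Fay 0. Fay has the fewest and is eliminated.
Round 2: Eli 11, Chen 6, Ana 5, Ben 3, Dana 1. Dana has the fewest and is eliminated.
Round 3: Eli 11, Chen 6, Ana 5, Ben 4. Ben has the fewest and is eliminated.
Round 4: Eli 14, Chen 6, Ana 6. Eli has a majority.

Fay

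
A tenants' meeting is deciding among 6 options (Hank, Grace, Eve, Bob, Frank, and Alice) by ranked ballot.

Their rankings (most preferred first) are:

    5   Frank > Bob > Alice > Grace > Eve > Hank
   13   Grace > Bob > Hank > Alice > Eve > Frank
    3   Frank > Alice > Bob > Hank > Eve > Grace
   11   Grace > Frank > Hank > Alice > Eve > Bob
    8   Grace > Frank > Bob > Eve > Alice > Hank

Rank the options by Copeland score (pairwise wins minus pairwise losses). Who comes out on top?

Grace

Pairwise results:
  Hank vs Grace: Grace wins 37–3.
  Hank vs Eve: Hank wins 27–13.
  Hank vs Bob: Bob wins 29–11.
  Hank vs Frank: Frank wins 27–13.
  Hank vs Alice: Hank wins 24–16.
  Grace vs Eve: Grace wins 37–3.
  Grace vs Bob: Grace wins 32–8.
  Grace vs Frank: Grace wins 32–8.
  Grace vs Alice: Grace wins 32–8.
  Eve vs Bob: Bob wins 29–11.
  Eve vs Frank: Frank wins 27–13.
  Eve vs Alice: Alice wins 32–8.
  Bob vs Frank: Frank wins 27–13.
  Bob vs Alice: Bob wins 26–14.
  Frank vs Alice: Frank wins 27–13.
Copeland scores (wins − losses):
  Hank: 2 − 3 = -1
  Grace: 5 − 0 = 5
  Eve: 0 − 5 = -5
  Bob: 3 − 2 = 1
  Frank: 4 − 1 = 3
  Alice: 1 − 4 = -3
Grace has the best Copeland score.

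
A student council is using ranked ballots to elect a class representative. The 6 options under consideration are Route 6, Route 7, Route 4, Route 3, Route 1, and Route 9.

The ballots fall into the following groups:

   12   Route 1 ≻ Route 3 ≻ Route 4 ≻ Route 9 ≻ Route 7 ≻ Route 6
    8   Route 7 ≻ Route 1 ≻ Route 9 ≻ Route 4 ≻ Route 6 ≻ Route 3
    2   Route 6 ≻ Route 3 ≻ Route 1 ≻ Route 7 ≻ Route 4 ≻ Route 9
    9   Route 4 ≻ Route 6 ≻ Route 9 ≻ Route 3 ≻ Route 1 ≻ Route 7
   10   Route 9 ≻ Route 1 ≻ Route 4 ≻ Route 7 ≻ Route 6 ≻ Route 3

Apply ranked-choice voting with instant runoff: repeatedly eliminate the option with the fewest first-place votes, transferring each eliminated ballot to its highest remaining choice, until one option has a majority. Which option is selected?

Round 1: Route 1 12, Route 9 10, Route 4 9, Route 7 8, Route 6 2, Route 3 0. Route 3 has the fewest and is eliminated.
Round 2: Route 1 12, Route 9 10, Route 4 9, Route 7 8, Route 6 2. Route 6 has the fewest and is eliminated.
Round 3: Route 1 14, Route 9 10, Route 4 9, Route 7 8. Route 7 has the fewest and is eliminated.
Round 4: Route 1 22, Route 9 10, Route 4 9. Route 1 has a majority.

Route 1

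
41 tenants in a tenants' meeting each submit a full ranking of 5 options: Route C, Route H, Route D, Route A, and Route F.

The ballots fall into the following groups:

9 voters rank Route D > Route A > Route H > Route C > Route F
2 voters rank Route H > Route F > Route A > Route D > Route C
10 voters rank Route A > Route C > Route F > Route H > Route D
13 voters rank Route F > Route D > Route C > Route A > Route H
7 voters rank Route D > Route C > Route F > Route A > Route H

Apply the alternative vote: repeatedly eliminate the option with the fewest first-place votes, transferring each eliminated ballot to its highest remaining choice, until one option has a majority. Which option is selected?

Round 1: Route D 16, Route F 13, Route A 10, Route H 2, Route C 0. Route C has the fewest and is eliminated.
Round 2: Route D 16, Route F 13, Route A 10, Route H 2. Route H has the fewest and is eliminated.
Round 3: Route D 16, Route F 15, Route A 10. Route A has the fewest and is eliminated.
Round 4: Route F 25, Route D 16. Route F has a majority.

Route F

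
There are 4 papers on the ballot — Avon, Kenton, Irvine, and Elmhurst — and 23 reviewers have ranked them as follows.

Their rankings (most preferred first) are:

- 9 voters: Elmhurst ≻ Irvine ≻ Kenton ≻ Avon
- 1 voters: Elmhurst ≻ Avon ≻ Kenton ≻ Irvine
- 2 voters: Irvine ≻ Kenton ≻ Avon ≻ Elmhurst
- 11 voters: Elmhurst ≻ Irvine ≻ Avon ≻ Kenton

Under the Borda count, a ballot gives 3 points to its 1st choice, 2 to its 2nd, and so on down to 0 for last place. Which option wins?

Elmhurst

Borda scores:
  Avon: 9·0 + 2 + 2·1 + 11·1 = 15
  Kenton: 9·1 + 1 + 2·2 + 11·0 = 14
  Irvine: 9·2 + 0 + 2·3 + 11·2 = 46
  Elmhurst: 9·3 + 3 + 2·0 + 11·3 = 63
Elmhurst has the highest total.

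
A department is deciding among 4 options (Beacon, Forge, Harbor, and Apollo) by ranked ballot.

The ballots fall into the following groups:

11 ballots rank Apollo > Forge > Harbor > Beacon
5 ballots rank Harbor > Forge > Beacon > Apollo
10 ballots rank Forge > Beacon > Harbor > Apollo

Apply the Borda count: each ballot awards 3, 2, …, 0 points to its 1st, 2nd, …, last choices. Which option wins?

Forge

Borda scores:
  Beacon: 11·0 + 5·1 + 10·2 = 25
  Forge: 11·2 + 5·2 + 10·3 = 62
  Harbor: 11·1 + 5·3 + 10·1 = 36
  Apollo: 11·3 + 5·0 + 10·0 = 33
Forge has the highest total.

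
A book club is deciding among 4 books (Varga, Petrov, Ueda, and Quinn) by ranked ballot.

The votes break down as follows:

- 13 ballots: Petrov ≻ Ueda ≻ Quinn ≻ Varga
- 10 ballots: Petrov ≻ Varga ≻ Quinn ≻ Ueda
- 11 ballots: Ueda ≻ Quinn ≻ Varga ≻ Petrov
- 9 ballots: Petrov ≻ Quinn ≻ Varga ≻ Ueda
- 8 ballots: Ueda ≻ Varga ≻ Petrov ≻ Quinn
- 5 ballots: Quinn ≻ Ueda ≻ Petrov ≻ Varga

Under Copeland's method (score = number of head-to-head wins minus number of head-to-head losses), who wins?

Pairwise results:
  Varga vs Petrov: Petrov wins 37–19.
  Varga vs Ueda: Ueda wins 37–19.
  Varga vs Quinn: Quinn wins 38–18.
  Petrov vs Ueda: Petrov wins 32–24.
  Petrov vs Quinn: Petrov wins 40–16.
  Ueda vs Quinn: Ueda wins 32–24.
Copeland scores (wins − losses):
  Varga: 0 − 3 = -3
  Petrov: 3 − 0 = 3
  Ueda: 2 − 1 = 1
  Quinn: 1 − 2 = -1
Petrov has the best Copeland score.

Petrov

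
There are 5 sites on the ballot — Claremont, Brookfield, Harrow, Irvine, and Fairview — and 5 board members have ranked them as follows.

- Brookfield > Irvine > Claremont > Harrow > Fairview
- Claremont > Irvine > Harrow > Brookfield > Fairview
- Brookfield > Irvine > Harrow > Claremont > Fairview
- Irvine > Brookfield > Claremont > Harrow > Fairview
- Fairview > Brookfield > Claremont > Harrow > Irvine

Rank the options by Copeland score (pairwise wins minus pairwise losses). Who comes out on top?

Brookfield

Pairwise results:
  Claremont vs Brookfield: Brookfield wins 4–1.
  Claremont vs Harrow: Claremont wins 4–1.
  Claremont vs Irvine: Irvine wins 3–2.
  Claremont vs Fairview: Claremont wins 4–1.
  Brookfield vs Harrow: Brookfield wins 4–1.
  Brookfield vs Irvine: Brookfield wins 3–2.
  Brookfield vs Fairview: Brookfield wins 4–1.
  Harrow vs Irvine: Irvine wins 4–1.
  Harrow vs Fairview: Harrow wins 4–1.
  Irvine vs Fairview: Irvine wins 4–1.
Copeland scores (wins − losses):
  Claremont: 2 − 2 = 0
  Brookfield: 4 − 0 = 4
  Harrow: 1 − 3 = -2
  Irvine: 3 − 1 = 2
  Fairview: 0 − 4 = -4
Brookfield has the best Copeland score.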